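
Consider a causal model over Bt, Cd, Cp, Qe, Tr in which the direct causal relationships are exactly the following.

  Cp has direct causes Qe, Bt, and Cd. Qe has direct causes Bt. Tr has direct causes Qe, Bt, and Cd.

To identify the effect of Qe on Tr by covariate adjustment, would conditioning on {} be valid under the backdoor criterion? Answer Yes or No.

Backdoor paths from Qe to Tr (paths whose first edge points into Qe):
  P1: Qe <- Bt -> Cp <- Cd -> Tr
  P2: Qe <- Bt -> Tr
Condition 1 (no descendant of Qe in the set): holds — descendants of Qe are {Cp, Tr}; none are in {}.
Condition 2 (every backdoor path blocked by {}):
  P1: blocked at collider Cp (neither it nor any descendant is in the conditioning set).
  P2: open — no interior node is in the conditioning set.
{} does not satisfy the backdoor criterion.

No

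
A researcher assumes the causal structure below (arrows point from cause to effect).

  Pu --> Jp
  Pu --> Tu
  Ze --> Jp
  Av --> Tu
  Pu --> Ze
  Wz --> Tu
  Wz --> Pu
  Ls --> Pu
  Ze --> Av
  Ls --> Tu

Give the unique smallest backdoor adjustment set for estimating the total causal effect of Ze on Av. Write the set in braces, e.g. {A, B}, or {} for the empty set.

{}

Variables eligible for adjustment (non-descendants of Ze, excluding Ze and Av): {Ls, Pu, Wz}.
Backdoor paths from Ze to Av:
  P1: Ze <- Pu <- Ls -> Tu <- Av
  P2: Ze <- Pu <- Wz -> Tu <- Av
  P3: Ze <- Pu -> Tu <- Av
Each backdoor path contains an unconditioned collider, so every path is already blocked with the empty conditioning set:
  P1: blocked at collider Tu (neither it nor any descendant is in the conditioning set).
  P2: blocked at collider Tu (neither it nor any descendant is in the conditioning set).
  P3: blocked at collider Tu (neither it nor any descendant is in the conditioning set).
The empty set is therefore the unique smallest valid set.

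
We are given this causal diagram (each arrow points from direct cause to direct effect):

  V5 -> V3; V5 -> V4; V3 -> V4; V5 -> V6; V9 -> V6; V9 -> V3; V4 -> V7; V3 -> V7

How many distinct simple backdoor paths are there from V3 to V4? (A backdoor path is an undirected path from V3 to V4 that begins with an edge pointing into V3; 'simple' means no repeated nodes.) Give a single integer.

2

A backdoor path from V3 to V4 is any simple undirected path whose first edge points into V3 (i.e. leaves V3 via a parent).
Parents of V3: {V5, V9}.
Enumerating:
  P1: V3 <- V5 -> V4
  P2: V3 <- V9 -> V6 <- V5 -> V4
That exhausts the simple backdoor paths. Count: 2.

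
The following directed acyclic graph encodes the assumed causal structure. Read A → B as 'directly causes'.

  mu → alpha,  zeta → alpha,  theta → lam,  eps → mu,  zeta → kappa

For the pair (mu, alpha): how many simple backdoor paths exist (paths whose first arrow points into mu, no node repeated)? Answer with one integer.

A backdoor path from mu to alpha is any simple undirected path whose first edge points into mu (i.e. leaves mu via a parent).
Parents of mu: {eps}.
No simple path from any parent of mu reaches alpha without revisiting mu, so there are no backdoor paths.

0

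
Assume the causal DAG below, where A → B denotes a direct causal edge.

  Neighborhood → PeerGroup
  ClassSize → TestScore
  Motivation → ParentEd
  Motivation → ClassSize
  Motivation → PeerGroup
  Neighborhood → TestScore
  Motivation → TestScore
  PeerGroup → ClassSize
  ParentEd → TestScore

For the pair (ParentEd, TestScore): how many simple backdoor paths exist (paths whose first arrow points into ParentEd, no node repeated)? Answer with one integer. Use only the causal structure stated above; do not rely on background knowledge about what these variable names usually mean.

A backdoor path from ParentEd to TestScore is any simple undirected path whose first edge points into ParentEd (i.e. leaves ParentEd via a parent).
Parents of ParentEd: {Motivation}.
Enumerating:
  P1: ParentEd <- Motivation -> PeerGroup <- Neighborhood -> TestScore
  P2: ParentEd <- Motivation -> PeerGroup -> ClassSize -> TestScore
  P3: ParentEd <- Motivation -> ClassSize <- PeerGroup <- Neighborhood -> TestScore
  P4: ParentEd <- Motivation -> ClassSize -> TestScore
  P5: ParentEd <- Motivation -> TestScore
That exhausts the simple backdoor paths. Count: 5.

5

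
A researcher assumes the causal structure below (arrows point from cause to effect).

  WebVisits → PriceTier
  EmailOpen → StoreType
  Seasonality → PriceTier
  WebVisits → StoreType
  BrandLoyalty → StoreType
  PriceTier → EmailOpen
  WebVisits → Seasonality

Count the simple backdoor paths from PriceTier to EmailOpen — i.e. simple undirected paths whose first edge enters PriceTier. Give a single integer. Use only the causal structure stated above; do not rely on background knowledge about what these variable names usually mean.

A backdoor path from PriceTier to EmailOpen is any simple undirected path whose first edge points into PriceTier (i.e. leaves PriceTier via a parent).
Parents of PriceTier: {Seasonality, WebVisits}.
Enumerating:
  P1: PriceTier <- WebVisits -> StoreType <- EmailOpen
  P2: PriceTier <- Seasonality <- WebVisits -> StoreType <- EmailOpen
That exhausts the simple backdoor paths. Count: 2.

2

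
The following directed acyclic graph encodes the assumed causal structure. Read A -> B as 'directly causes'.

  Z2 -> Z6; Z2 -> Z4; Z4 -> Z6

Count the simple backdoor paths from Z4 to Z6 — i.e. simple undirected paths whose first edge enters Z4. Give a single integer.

A backdoor path from Z4 to Z6 is any simple undirected path whose first edge points into Z4 (i.e. leaves Z4 via a parent).
Parents of Z4: {Z2}.
Enumerating:
  P1: Z4 <- Z2 -> Z6
That exhausts the simple backdoor paths. Count: 1.

1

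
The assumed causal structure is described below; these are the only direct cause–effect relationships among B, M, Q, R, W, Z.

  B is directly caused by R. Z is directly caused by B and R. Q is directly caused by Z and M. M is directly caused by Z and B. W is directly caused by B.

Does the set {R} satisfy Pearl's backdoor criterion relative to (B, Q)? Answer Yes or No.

Yes

Backdoor paths from B to Q (paths whose first edge points into B):
  P1: B <- R -> Z -> M -> Q
  P2: B <- R -> Z -> Q
Condition 1 (no descendant of B in the set): holds — descendants of B are {M, Q, W, Z}; none are in {R}.
Condition 2 (every backdoor path blocked by {R}):
  P1: blocked at fork node R ∈ conditioning set.
  P2: blocked at fork node R ∈ conditioning set.
{R} satisfies the backdoor criterion.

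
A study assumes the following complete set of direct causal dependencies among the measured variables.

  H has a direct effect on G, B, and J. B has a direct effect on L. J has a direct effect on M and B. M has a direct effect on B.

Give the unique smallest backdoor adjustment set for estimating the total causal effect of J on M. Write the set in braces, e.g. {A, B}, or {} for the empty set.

Variables eligible for adjustment (non-descendants of J, excluding J and M): {G, H}.
Backdoor paths from J to M:
  P1: J <- H -> B <- M
Each backdoor path contains an unconditioned collider, so every path is already blocked with the empty conditioning set:
  P1: blocked at collider B (neither it nor any descendant is in the conditioning set).
The empty set is therefore the unique smallest valid set.

{}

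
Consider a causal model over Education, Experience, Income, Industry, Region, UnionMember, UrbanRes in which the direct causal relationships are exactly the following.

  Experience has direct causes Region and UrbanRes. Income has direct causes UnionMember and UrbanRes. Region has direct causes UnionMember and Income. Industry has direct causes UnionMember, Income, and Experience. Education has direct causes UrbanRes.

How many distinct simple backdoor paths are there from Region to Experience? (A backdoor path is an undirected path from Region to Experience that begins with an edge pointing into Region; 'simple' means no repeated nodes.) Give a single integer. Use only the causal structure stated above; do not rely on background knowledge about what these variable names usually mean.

7

A backdoor path from Region to Experience is any simple undirected path whose first edge points into Region (i.e. leaves Region via a parent).
Parents of Region: {Income, UnionMember}.
Enumerating:
  P1: Region <- UnionMember -> Income <- UrbanRes -> Experience
  P2: Region <- UnionMember -> Income -> Industry <- Experience
  P3: Region <- UnionMember -> Industry <- Income <- UrbanRes -> Experience
  P4: Region <- UnionMember -> Industry <- Experience
  P5: Region <- Income <- UrbanRes -> Experience
  P6: Region <- Income <- UnionMember -> Industry <- Experience
  P7: Region <- Income -> Industry <- Experience
That exhausts the simple backdoor paths. Count: 7.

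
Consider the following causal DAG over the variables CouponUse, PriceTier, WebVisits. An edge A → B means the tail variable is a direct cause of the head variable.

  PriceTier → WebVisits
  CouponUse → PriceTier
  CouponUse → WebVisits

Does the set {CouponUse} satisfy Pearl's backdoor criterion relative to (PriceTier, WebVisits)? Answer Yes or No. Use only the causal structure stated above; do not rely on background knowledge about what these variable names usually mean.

Yes

Backdoor paths from PriceTier to WebVisits (paths whose first edge points into PriceTier):
  P1: PriceTier <- CouponUse -> WebVisits
Condition 1 (no descendant of PriceTier in the set): holds — descendants of PriceTier are {WebVisits}; none are in {CouponUse}.
Condition 2 (every backdoor path blocked by {CouponUse}):
  P1: blocked at fork node CouponUse ∈ conditioning set.
{CouponUse} satisfies the backdoor criterion.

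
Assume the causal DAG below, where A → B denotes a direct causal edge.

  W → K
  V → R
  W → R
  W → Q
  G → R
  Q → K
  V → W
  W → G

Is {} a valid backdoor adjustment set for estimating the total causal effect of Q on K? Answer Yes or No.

Backdoor paths from Q to K (paths whose first edge points into Q):
  P1: Q <- W -> K
Condition 1 (no descendant of Q in the set): holds — descendants of Q are {K}; none are in {}.
Condition 2 (every backdoor path blocked by {}):
  P1: open — no interior node is in the conditioning set.
{} does not satisfy the backdoor criterion.

No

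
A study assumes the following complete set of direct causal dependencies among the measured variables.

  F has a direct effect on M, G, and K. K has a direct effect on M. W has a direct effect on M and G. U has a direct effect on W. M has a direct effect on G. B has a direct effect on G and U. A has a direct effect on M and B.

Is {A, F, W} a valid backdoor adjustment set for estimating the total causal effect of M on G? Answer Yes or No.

Yes

Backdoor paths from M to G (paths whose first edge points into M):
  P1: M <- A -> B -> U -> W -> G
  P2: M <- A -> B -> G
  P3: M <- F -> G
  P4: M <- K <- F -> G
  P5: M <- W <- U <- B -> G
  P6: M <- W -> G
Condition 1 (no descendant of M in the set): holds — descendants of M are {G}; none are in {A, F, W}.
Condition 2 (every backdoor path blocked by {A, F, W}):
  P1: blocked at fork node A ∈ conditioning set.
  P2: blocked at fork node A ∈ conditioning set.
  P3: blocked at fork node F ∈ conditioning set.
  P4: blocked at fork node F ∈ conditioning set.
  P5: blocked at chain node W ∈ conditioning set.
  P6: blocked at fork node W ∈ conditioning set.
{A, F, W} satisfies the backdoor criterion.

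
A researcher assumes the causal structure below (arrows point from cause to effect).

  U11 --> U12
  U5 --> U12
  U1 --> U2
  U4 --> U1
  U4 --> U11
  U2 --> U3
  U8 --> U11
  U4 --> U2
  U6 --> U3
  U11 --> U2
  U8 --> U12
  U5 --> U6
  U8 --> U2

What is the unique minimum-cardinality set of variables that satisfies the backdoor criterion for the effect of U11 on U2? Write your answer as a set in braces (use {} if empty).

Variables eligible for adjustment (non-descendants of U11, excluding U11 and U2): {U1, U4, U5, U6, U8}.
Backdoor paths from U11 to U2:
  P1: U11 <- U8 -> U12 <- U5 -> U6 -> U3 <- U2
  P2: U11 <- U8 -> U2
  P3: U11 <- U4 -> U1 -> U2
  P4: U11 <- U4 -> U2
The empty set is not sufficient: P2 (U11 <- U8 -> U2) has no collider blocking it and no conditioned non-collider, so it is open.
Try {U4, U8}:
  P1: blocked at fork node U8 ∈ conditioning set.
  P2: blocked at fork node U8 ∈ conditioning set.
  P3: blocked at fork node U4 ∈ conditioning set.
  P4: blocked at fork node U4 ∈ conditioning set.
{U4, U8} contains no descendant of U11 and blocks every backdoor path.
Every element of {U4, U8} is needed (dropping U4 leaves P3 open; dropping U8 leaves P2 open), so no proper subset is valid.
Among all size-2 subsets of the eligible variables, only {U4, U8} blocks every backdoor path, so it is the unique smallest valid adjustment set.

{U4, U8}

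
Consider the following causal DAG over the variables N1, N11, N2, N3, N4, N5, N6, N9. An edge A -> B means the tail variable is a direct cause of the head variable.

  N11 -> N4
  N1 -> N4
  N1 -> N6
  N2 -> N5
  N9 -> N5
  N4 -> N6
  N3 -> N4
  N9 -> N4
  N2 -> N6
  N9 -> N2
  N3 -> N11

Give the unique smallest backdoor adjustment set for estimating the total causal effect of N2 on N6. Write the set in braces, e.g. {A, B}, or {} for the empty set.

Variables eligible for adjustment (non-descendants of N2, excluding N2 and N6): {N1, N11, N3, N4, N9}.
Backdoor paths from N2 to N6:
  P1: N2 <- N9 -> N4 <- N1 -> N6
  P2: N2 <- N9 -> N4 -> N6
The empty set is not sufficient: P2 (N2 <- N9 -> N4 -> N6) has no collider blocking it and no conditioned non-collider, so it is open.
Try {N9}:
  P1: blocked at fork node N9 ∈ conditioning set.
  P2: blocked at fork node N9 ∈ conditioning set.
{N9} contains no descendant of N2 and blocks every backdoor path.
No other singleton works — e.g. {N3} leaves P2 open — so {N9} is the unique smallest valid adjustment set.

{N9}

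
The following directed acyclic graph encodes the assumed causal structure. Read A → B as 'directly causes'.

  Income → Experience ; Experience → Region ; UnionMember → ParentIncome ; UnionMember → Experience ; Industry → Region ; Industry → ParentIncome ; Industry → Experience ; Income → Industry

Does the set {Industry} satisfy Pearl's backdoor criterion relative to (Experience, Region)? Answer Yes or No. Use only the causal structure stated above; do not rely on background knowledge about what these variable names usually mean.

Yes

Backdoor paths from Experience to Region (paths whose first edge points into Experience):
  P1: Experience <- UnionMember -> ParentIncome <- Industry -> Region
  P2: Experience <- Income -> Industry -> Region
  P3: Experience <- Industry -> Region
Condition 1 (no descendant of Experience in the set): holds — descendants of Experience are {Region}; none are in {Industry}.
Condition 2 (every backdoor path blocked by {Industry}):
  P1: blocked at collider ParentIncome (neither it nor any descendant is in the conditioning set).
  P2: blocked at chain node Industry ∈ conditioning set.
  P3: blocked at fork node Industry ∈ conditioning set.
{Industry} satisfies the backdoor criterion.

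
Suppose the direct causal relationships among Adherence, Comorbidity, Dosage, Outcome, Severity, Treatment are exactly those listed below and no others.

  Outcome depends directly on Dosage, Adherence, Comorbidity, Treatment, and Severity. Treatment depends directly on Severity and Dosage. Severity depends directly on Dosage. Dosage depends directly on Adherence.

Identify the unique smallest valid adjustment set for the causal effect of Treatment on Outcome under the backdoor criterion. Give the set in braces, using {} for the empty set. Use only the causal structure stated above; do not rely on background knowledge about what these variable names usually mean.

{Dosage, Severity}

Variables eligible for adjustment (non-descendants of Treatment, excluding Treatment and Outcome): {Adherence, Comorbidity, Dosage, Severity}.
Backdoor paths from Treatment to Outcome:
  P1: Treatment <- Dosage <- Adherence -> Outcome
  P2: Treatment <- Dosage -> Severity -> Outcome
  P3: Treatment <- Dosage -> Outcome
  P4: Treatment <- Severity <- Dosage <- Adherence -> Outcome
  P5: Treatment <- Severity <- Dosage -> Outcome
  P6: Treatment <- Severity -> Outcome
The empty set is not sufficient: P1 (Treatment <- Dosage <- Adherence -> Outcome) has no collider blocking it and no conditioned non-collider, so it is open.
Try {Dosage, Severity}:
  P1: blocked at chain node Dosage ∈ conditioning set.
  P2: blocked at fork node Dosage ∈ conditioning set.
  P3: blocked at fork node Dosage ∈ conditioning set.
  P4: blocked at chain node Severity ∈ conditioning set.
  P5: blocked at chain node Severity ∈ conditioning set.
  P6: blocked at fork node Severity ∈ conditioning set.
{Dosage, Severity} contains no descendant of Treatment and blocks every backdoor path.
Every element of {Dosage, Severity} is needed (dropping Dosage leaves P1 open; dropping Severity leaves P6 open), so no proper subset is valid.
Among all size-2 subsets of the eligible variables, only {Dosage, Severity} blocks every backdoor path, so it is the unique smallest valid adjustment set.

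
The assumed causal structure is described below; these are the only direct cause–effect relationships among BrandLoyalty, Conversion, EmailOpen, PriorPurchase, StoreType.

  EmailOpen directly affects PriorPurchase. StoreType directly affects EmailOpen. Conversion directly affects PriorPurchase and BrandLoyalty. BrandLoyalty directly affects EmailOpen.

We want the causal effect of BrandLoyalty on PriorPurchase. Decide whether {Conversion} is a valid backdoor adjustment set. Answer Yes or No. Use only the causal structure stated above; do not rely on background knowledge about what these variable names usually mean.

Backdoor paths from BrandLoyalty to PriorPurchase (paths whose first edge points into BrandLoyalty):
  P1: BrandLoyalty <- Conversion -> PriorPurchase
Condition 1 (no descendant of BrandLoyalty in the set): holds — descendants of BrandLoyalty are {EmailOpen, PriorPurchase}; none are in {Conversion}.
Condition 2 (every backdoor path blocked by {Conversion}):
  P1: blocked at fork node Conversion ∈ conditioning set.
{Conversion} satisfies the backdoor criterion.

Yes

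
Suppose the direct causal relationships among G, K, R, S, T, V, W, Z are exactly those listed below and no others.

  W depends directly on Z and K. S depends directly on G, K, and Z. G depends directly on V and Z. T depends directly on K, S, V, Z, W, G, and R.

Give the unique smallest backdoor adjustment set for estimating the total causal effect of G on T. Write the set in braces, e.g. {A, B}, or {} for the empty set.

{V, Z}

Variables eligible for adjustment (non-descendants of G, excluding G and T): {K, R, V, W, Z}.
Backdoor paths from G to T:
  P1: G <- Z -> W <- K -> S -> T
  P2: G <- Z -> W <- K -> T
  P3: G <- Z -> W -> T
  P4: G <- Z -> S <- K -> W -> T
  P5: G <- Z -> S <- K -> T
  P6: G <- Z -> S -> T
  P7: G <- Z -> T
  P8: G <- V -> T
The empty set is not sufficient: P3 (G <- Z -> W -> T) has no collider blocking it and no conditioned non-collider, so it is open.
Try {V, Z}:
  P1: blocked at fork node Z ∈ conditioning set.
  P2: blocked at fork node Z ∈ conditioning set.
  P3: blocked at fork node Z ∈ conditioning set.
  P4: blocked at fork node Z ∈ conditioning set.
  P5: blocked at fork node Z ∈ conditioning set.
  P6: blocked at fork node Z ∈ conditioning set.
  P7: blocked at fork node Z ∈ conditioning set.
  P8: blocked at fork node V ∈ conditioning set.
{V, Z} contains no descendant of G and blocks every backdoor path.
Every element of {V, Z} is needed (dropping V leaves P8 open; dropping Z leaves P3 open), so no proper subset is valid.
Among all size-2 subsets of the eligible variables, only {V, Z} blocks every backdoor path, so it is the unique smallest valid adjustment set.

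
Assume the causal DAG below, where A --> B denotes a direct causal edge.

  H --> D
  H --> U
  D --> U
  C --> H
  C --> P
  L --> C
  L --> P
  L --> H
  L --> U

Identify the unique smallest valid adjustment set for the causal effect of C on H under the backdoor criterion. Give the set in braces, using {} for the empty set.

{L}

Variables eligible for adjustment (non-descendants of C, excluding C and H): {L}.
Backdoor paths from C to H:
  P1: C <- L -> H
  P2: C <- L -> U <- H
  P3: C <- L -> U <- D <- H
The empty set is not sufficient: P1 (C <- L -> H) has no collider blocking it and no conditioned non-collider, so it is open.
Try {L}:
  P1: blocked at fork node L ∈ conditioning set.
  P2: blocked at fork node L ∈ conditioning set.
  P3: blocked at fork node L ∈ conditioning set.
{L} contains no descendant of C and blocks every backdoor path.
{L} is the unique smallest valid adjustment set.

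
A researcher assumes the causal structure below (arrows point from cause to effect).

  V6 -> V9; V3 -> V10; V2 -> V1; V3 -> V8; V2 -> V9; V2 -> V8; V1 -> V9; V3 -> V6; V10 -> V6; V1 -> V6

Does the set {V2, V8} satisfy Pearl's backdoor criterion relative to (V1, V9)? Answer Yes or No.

Yes

Backdoor paths from V1 to V9 (paths whose first edge points into V1):
  P1: V1 <- V2 -> V9
  P2: V1 <- V2 -> V8 <- V3 -> V10 -> V6 -> V9
  P3: V1 <- V2 -> V8 <- V3 -> V6 -> V9
Condition 1 (no descendant of V1 in the set): holds — descendants of V1 are {V6, V9}; none are in {V2, V8}.
Condition 2 (every backdoor path blocked by {V2, V8}):
  P1: blocked at fork node V2 ∈ conditioning set.
  P2: blocked at fork node V2 ∈ conditioning set.
  P3: blocked at fork node V2 ∈ conditioning set.
{V2, V8} satisfies the backdoor criterion.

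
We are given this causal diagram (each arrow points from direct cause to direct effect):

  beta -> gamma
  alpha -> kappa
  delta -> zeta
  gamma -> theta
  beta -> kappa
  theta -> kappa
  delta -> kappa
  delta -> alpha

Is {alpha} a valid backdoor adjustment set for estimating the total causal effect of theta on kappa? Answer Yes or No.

No

Backdoor paths from theta to kappa (paths whose first edge points into theta):
  P1: theta <- gamma <- beta -> kappa
Condition 1 (no descendant of theta in the set): holds — descendants of theta are {kappa}; none are in {alpha}.
Condition 2 (every backdoor path blocked by {alpha}):
  P1: open — no interior node is in the conditioning set.
{alpha} does not satisfy the backdoor criterion.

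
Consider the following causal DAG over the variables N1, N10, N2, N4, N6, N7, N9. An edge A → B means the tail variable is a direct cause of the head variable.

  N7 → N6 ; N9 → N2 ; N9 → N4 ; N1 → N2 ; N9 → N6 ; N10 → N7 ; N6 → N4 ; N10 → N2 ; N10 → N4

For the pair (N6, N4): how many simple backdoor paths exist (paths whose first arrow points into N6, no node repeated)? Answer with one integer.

4

A backdoor path from N6 to N4 is any simple undirected path whose first edge points into N6 (i.e. leaves N6 via a parent).
Parents of N6: {N7, N9}.
Enumerating:
  P1: N6 <- N9 -> N2 <- N10 -> N4
  P2: N6 <- N9 -> N4
  P3: N6 <- N7 <- N10 -> N2 <- N9 -> N4
  P4: N6 <- N7 <- N10 -> N4
That exhausts the simple backdoor paths. Count: 4.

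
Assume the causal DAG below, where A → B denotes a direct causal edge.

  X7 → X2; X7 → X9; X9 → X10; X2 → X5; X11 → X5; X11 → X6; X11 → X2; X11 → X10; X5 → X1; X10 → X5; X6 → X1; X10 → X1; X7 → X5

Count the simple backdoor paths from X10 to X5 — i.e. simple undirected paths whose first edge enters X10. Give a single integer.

A backdoor path from X10 to X5 is any simple undirected path whose first edge points into X10 (i.e. leaves X10 via a parent).
Parents of X10: {X11, X9}.
Enumerating:
  P1: X10 <- X11 -> X2 <- X7 -> X5
  P2: X10 <- X11 -> X2 -> X5
  P3: X10 <- X11 -> X5
  P4: X10 <- X11 -> X6 -> X1 <- X5
  P5: X10 <- X9 <- X7 -> X2 <- X11 -> X5
  P6: X10 <- X9 <- X7 -> X2 <- X11 -> X6 -> X1 <- X5
  P7: X10 <- X9 <- X7 -> X2 -> X5
  P8: X10 <- X9 <- X7 -> X5
That exhausts the simple backdoor paths. Count: 8.

8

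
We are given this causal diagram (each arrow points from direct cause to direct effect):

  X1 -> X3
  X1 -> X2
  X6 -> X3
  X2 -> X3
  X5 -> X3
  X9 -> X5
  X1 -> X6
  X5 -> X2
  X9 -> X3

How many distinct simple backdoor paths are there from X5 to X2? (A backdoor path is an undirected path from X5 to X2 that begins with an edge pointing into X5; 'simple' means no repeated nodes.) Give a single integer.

A backdoor path from X5 to X2 is any simple undirected path whose first edge points into X5 (i.e. leaves X5 via a parent).
Parents of X5: {X9}.
Enumerating:
  P1: X5 <- X9 -> X3 <- X1 -> X2
  P2: X5 <- X9 -> X3 <- X2
  P3: X5 <- X9 -> X3 <- X6 <- X1 -> X2
That exhausts the simple backdoor paths. Count: 3.

3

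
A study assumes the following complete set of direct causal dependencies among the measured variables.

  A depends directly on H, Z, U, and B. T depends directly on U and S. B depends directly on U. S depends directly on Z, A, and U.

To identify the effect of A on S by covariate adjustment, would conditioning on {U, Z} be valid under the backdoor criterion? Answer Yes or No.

Yes

Backdoor paths from A to S (paths whose first edge points into A):
  P1: A <- U -> S
  P2: A <- U -> T <- S
  P3: A <- Z -> S
  P4: A <- B <- U -> S
  P5: A <- B <- U -> T <- S
Condition 1 (no descendant of A in the set): holds — descendants of A are {S, T}; none are in {U, Z}.
Condition 2 (every backdoor path blocked by {U, Z}):
  P1: blocked at fork node U ∈ conditioning set.
  P2: blocked at fork node U ∈ conditioning set.
  P3: blocked at fork node Z ∈ conditioning set.
  P4: blocked at fork node U ∈ conditioning set.
  P5: blocked at fork node U ∈ conditioning set.
{U, Z} satisfies the backdoor criterion.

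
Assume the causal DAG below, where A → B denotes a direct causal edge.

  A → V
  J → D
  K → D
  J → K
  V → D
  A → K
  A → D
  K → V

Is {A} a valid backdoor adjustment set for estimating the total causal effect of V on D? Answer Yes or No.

Backdoor paths from V to D (paths whose first edge points into V):
  P1: V <- A -> K <- J -> D
  P2: V <- A -> K -> D
  P3: V <- A -> D
  P4: V <- K <- J -> D
  P5: V <- K <- A -> D
  P6: V <- K -> D
Condition 1 (no descendant of V in the set): holds — descendants of V are {D}; none are in {A}.
Condition 2 (every backdoor path blocked by {A}):
  P1: blocked at fork node A ∈ conditioning set.
  P2: blocked at fork node A ∈ conditioning set.
  P3: blocked at fork node A ∈ conditioning set.
  P4: open — no interior node is in the conditioning set.
  P5: blocked at fork node A ∈ conditioning set.
  P6: open — no interior node is in the conditioning set.
{A} does not satisfy the backdoor criterion.

No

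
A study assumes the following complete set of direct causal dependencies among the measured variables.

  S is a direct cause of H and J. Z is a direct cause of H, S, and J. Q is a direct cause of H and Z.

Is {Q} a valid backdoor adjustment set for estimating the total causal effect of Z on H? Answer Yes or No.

Yes

Backdoor paths from Z to H (paths whose first edge points into Z):
  P1: Z <- Q -> H
Condition 1 (no descendant of Z in the set): holds — descendants of Z are {H, J, S}; none are in {Q}.
Condition 2 (every backdoor path blocked by {Q}):
  P1: blocked at fork node Q ∈ conditioning set.
{Q} satisfies the backdoor criterion.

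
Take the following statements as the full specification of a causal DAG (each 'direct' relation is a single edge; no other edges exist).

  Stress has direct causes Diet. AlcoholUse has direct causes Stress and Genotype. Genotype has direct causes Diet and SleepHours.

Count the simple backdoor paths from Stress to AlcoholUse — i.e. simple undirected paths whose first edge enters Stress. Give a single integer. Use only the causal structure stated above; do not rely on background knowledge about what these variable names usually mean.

A backdoor path from Stress to AlcoholUse is any simple undirected path whose first edge points into Stress (i.e. leaves Stress via a parent).
Parents of Stress: {Diet}.
Enumerating:
  P1: Stress <- Diet -> Genotype -> AlcoholUse
That exhausts the simple backdoor paths. Count: 1.

1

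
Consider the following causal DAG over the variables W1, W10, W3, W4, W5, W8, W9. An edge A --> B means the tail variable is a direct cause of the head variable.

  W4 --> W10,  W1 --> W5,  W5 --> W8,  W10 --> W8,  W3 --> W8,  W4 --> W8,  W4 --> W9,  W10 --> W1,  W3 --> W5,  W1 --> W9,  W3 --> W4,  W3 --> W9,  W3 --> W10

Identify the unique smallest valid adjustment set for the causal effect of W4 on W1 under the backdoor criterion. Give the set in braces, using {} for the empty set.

{W3}

Variables eligible for adjustment (non-descendants of W4, excluding W4 and W1): {W3}.
Backdoor paths from W4 to W1:
  P1: W4 <- W3 -> W10 -> W1
  P2: W4 <- W3 -> W10 -> W8 <- W5 <- W1
  P3: W4 <- W3 -> W5 <- W1
  P4: W4 <- W3 -> W5 -> W8 <- W10 -> W1
  P5: W4 <- W3 -> W8 <- W10 -> W1
  P6: W4 <- W3 -> W8 <- W5 <- W1
  P7: W4 <- W3 -> W9 <- W1
The empty set is not sufficient: P1 (W4 <- W3 -> W10 -> W1) has no collider blocking it and no conditioned non-collider, so it is open.
Try {W3}:
  P1: blocked at fork node W3 ∈ conditioning set.
  P2: blocked at fork node W3 ∈ conditioning set.
  P3: blocked at fork node W3 ∈ conditioning set.
  P4: blocked at fork node W3 ∈ conditioning set.
  P5: blocked at fork node W3 ∈ conditioning set.
  P6: blocked at fork node W3 ∈ conditioning set.
  P7: blocked at fork node W3 ∈ conditioning set.
{W3} contains no descendant of W4 and blocks every backdoor path.
{W3} is the unique smallest valid adjustment set.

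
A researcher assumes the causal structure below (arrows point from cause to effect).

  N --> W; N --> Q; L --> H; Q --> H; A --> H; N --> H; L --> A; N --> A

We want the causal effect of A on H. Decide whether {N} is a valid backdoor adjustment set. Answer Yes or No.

Backdoor paths from A to H (paths whose first edge points into A):
  P1: A <- N -> Q -> H
  P2: A <- N -> H
  P3: A <- L -> H
Condition 1 (no descendant of A in the set): holds — descendants of A are {H}; none are in {N}.
Condition 2 (every backdoor path blocked by {N}):
  P1: blocked at fork node N ∈ conditioning set.
  P2: blocked at fork node N ∈ conditioning set.
  P3: open — no interior node is in the conditioning set.
{N} does not satisfy the backdoor criterion.

No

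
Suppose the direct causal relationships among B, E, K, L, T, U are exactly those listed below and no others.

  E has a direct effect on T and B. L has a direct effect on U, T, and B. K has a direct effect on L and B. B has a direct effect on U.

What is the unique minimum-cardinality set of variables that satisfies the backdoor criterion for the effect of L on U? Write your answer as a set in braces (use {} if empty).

Variables eligible for adjustment (non-descendants of L, excluding L and U): {E, K}.
Backdoor paths from L to U:
  P1: L <- K -> B -> U
The empty set is not sufficient: P1 (L <- K -> B -> U) has no collider blocking it and no conditioned non-collider, so it is open.
Try {K}:
  P1: blocked at fork node K ∈ conditioning set.
{K} contains no descendant of L and blocks every backdoor path.
No other singleton works — e.g. {E} leaves P1 open — so {K} is the unique smallest valid adjustment set.

{K}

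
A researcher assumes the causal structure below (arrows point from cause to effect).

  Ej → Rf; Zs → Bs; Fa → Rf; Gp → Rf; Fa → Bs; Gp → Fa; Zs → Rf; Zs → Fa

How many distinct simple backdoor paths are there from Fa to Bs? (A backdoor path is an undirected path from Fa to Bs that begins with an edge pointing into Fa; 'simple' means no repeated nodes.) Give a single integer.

2

A backdoor path from Fa to Bs is any simple undirected path whose first edge points into Fa (i.e. leaves Fa via a parent).
Parents of Fa: {Gp, Zs}.
Enumerating:
  P1: Fa <- Zs -> Bs
  P2: Fa <- Gp -> Rf <- Zs -> Bs
That exhausts the simple backdoor paths. Count: 2.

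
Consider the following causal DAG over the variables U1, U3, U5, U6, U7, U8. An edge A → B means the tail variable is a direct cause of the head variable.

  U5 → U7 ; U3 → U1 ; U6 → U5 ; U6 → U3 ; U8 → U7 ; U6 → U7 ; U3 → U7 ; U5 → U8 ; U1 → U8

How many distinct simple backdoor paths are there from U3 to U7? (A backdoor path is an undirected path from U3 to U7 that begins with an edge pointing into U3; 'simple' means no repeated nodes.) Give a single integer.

3

A backdoor path from U3 to U7 is any simple undirected path whose first edge points into U3 (i.e. leaves U3 via a parent).
Parents of U3: {U6}.
Enumerating:
  P1: U3 <- U6 -> U5 -> U8 -> U7
  P2: U3 <- U6 -> U5 -> U7
  P3: U3 <- U6 -> U7
That exhausts the simple backdoor paths. Count: 3.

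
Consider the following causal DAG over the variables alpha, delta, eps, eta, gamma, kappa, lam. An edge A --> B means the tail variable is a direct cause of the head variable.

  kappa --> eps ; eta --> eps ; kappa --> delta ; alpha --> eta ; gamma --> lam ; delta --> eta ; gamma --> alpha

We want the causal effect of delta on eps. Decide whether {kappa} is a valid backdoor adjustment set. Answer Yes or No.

Yes

Backdoor paths from delta to eps (paths whose first edge points into delta):
  P1: delta <- kappa -> eps
Condition 1 (no descendant of delta in the set): holds — descendants of delta are {eps, eta}; none are in {kappa}.
Condition 2 (every backdoor path blocked by {kappa}):
  P1: blocked at fork node kappa ∈ conditioning set.
{kappa} satisfies the backdoor criterion.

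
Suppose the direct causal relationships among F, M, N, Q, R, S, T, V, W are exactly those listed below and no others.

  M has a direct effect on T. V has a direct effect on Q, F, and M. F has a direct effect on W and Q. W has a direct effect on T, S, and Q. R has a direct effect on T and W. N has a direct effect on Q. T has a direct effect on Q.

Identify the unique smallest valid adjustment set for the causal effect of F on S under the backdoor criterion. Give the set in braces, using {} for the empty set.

{}

Variables eligible for adjustment (non-descendants of F, excluding F and S): {M, N, R, V}.
Backdoor paths from F to S:
  P1: F <- V -> M -> T <- R -> W -> S
  P2: F <- V -> M -> T <- W -> S
  P3: F <- V -> M -> T -> Q <- W -> S
  P4: F <- V -> Q <- W -> S
  P5: F <- V -> Q <- T <- R -> W -> S
  P6: F <- V -> Q <- T <- W -> S
Each backdoor path contains an unconditioned collider, so every path is already blocked with the empty conditioning set:
  P1: blocked at collider T (neither it nor any descendant is in the conditioning set).
  P2: blocked at collider T (neither it nor any descendant is in the conditioning set).
  P3: blocked at collider Q (neither it nor any descendant is in the conditioning set).
  P4: blocked at collider Q (neither it nor any descendant is in the conditioning set).
  P5: blocked at collider Q (neither it nor any descendant is in the conditioning set).
  P6: blocked at collider Q (neither it nor any descendant is in the conditioning set).
The empty set is therefore the unique smallest valid set.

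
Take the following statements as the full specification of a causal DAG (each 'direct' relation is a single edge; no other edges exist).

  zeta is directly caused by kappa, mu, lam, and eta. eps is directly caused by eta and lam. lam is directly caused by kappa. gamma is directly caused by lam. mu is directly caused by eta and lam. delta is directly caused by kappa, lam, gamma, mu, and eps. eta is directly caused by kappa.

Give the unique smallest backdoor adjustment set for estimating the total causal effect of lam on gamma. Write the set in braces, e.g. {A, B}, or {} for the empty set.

Variables eligible for adjustment (non-descendants of lam, excluding lam and gamma): {eta, kappa}.
Backdoor paths from lam to gamma:
  P1: lam <- kappa -> eta -> eps -> delta <- gamma
  P2: lam <- kappa -> eta -> mu -> delta <- gamma
  P3: lam <- kappa -> eta -> zeta <- mu -> delta <- gamma
  P4: lam <- kappa -> zeta <- eta -> eps -> delta <- gamma
  P5: lam <- kappa -> zeta <- eta -> mu -> delta <- gamma
  P6: lam <- kappa -> zeta <- mu <- eta -> eps -> delta <- gamma
  P7: lam <- kappa -> zeta <- mu -> delta <- gamma
  P8: lam <- kappa -> delta <- gamma
Each backdoor path contains an unconditioned collider, so every path is already blocked with the empty conditioning set:
  P1: blocked at collider delta (neither it nor any descendant is in the conditioning set).
  P2: blocked at collider delta (neither it nor any descendant is in the conditioning set).
  P3: blocked at collider zeta (neither it nor any descendant is in the conditioning set).
  P4: blocked at collider zeta (neither it nor any descendant is in the conditioning set).
  P5: blocked at collider zeta (neither it nor any descendant is in the conditioning set).
  P6: blocked at collider zeta (neither it nor any descendant is in the conditioning set).
  P7: blocked at collider zeta (neither it nor any descendant is in the conditioning set).
  P8: blocked at collider delta (neither it nor any descendant is in the conditioning set).
The empty set is therefore the unique smallest valid set.

{}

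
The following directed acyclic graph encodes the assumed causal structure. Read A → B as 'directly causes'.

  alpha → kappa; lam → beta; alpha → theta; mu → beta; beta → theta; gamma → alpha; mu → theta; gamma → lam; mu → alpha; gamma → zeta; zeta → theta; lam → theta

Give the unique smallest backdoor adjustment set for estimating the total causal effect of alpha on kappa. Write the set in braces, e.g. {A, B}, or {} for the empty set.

{}

Variables eligible for adjustment (non-descendants of alpha, excluding alpha and kappa): {beta, gamma, lam, mu, zeta}.
Backdoor paths from alpha to kappa:
  (none)
With no backdoor paths the empty set already satisfies the criterion, and it is trivially minimal.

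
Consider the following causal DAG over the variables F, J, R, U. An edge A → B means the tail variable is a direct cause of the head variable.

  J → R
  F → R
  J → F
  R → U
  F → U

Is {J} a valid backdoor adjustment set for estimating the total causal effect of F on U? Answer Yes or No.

Yes

Backdoor paths from F to U (paths whose first edge points into F):
  P1: F <- J -> R -> U
Condition 1 (no descendant of F in the set): holds — descendants of F are {R, U}; none are in {J}.
Condition 2 (every backdoor path blocked by {J}):
  P1: blocked at fork node J ∈ conditioning set.
{J} satisfies the backdoor criterion.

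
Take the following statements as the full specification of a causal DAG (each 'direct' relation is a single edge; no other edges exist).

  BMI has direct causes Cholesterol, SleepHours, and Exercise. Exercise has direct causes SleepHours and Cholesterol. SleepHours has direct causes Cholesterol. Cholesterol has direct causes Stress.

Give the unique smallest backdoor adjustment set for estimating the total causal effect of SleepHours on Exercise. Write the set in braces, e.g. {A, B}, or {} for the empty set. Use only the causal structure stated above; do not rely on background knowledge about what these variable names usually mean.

Variables eligible for adjustment (non-descendants of SleepHours, excluding SleepHours and Exercise): {Cholesterol, Stress}.
Backdoor paths from SleepHours to Exercise:
  P1: SleepHours <- Cholesterol -> Exercise
  P2: SleepHours <- Cholesterol -> BMI <- Exercise
The empty set is not sufficient: P1 (SleepHours <- Cholesterol -> Exercise) has no collider blocking it and no conditioned non-collider, so it is open.
Try {Cholesterol}:
  P1: blocked at fork node Cholesterol ∈ conditioning set.
  P2: blocked at fork node Cholesterol ∈ conditioning set.
{Cholesterol} contains no descendant of SleepHours and blocks every backdoor path.
No other singleton works — e.g. {Stress} leaves P1 open — so {Cholesterol} is the unique smallest valid adjustment set.

{Cholesterol}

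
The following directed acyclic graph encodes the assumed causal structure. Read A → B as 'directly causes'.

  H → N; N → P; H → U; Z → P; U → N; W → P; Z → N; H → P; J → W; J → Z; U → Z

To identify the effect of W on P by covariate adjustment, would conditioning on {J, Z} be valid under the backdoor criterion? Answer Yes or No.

Backdoor paths from W to P (paths whose first edge points into W):
  P1: W <- J -> Z <- U <- H -> N -> P
  P2: W <- J -> Z <- U <- H -> P
  P3: W <- J -> Z <- U -> N <- H -> P
  P4: W <- J -> Z <- U -> N -> P
  P5: W <- J -> Z -> N <- H -> P
  P6: W <- J -> Z -> N <- U <- H -> P
  P7: W <- J -> Z -> N -> P
  P8: W <- J -> Z -> P
Condition 1 (no descendant of W in the set): holds — descendants of W are {P}; none are in {J, Z}.
Condition 2 (every backdoor path blocked by {J, Z}):
  P1: blocked at fork node J ∈ conditioning set.
  P2: blocked at fork node J ∈ conditioning set.
  P3: blocked at fork node J ∈ conditioning set.
  P4: blocked at fork node J ∈ conditioning set.
  P5: blocked at fork node J ∈ conditioning set.
  P6: blocked at fork node J ∈ conditioning set.
  P7: blocked at fork node J ∈ conditioning set.
  P8: blocked at fork node J ∈ conditioning set.
{J, Z} satisfies the backdoor criterion.

Yes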